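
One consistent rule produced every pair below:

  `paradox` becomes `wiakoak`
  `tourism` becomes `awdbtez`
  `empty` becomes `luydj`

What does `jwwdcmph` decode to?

In paradox: p→w is +7, a→i is +8, r→a is +9, a→k is +10 — the shift increases by 1 each position. Letter i (0-indexed) is shifted by i+7, so successive shifts are 7, 8, 9, ….
Decoding jwwdcmph: j−7=c, w−8=o, w−9=n, d−10=t, c−11=r, m−12=a, p−13=c, h−14=t.

contract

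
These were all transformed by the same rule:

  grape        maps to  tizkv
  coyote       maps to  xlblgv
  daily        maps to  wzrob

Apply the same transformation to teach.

Each letter is replaced by its mirror in the alphabet: a↔z, b↔y, c↔x, and so on (the Atbash cipher).
For teach: t↔g, e↔v, a↔z, c↔x, h↔s.

gvzxs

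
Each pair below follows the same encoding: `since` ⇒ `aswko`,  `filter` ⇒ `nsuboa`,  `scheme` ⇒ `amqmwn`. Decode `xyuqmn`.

The shifts repeat in a cycle of length 3: positions 0,1,… shift by +8, +10, +9, then the pattern repeats.
Decoding xyuqmn: x−8=p, y−10=o, u−9=l, q−8=i, m−10=c, n−9=e.

police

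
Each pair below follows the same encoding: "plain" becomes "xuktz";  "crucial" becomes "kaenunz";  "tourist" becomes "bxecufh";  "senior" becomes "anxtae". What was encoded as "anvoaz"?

In plain: p→x is +8, l→u is +9, a→k is +10, i→t is +11 — the shift increases by 1 each position. Letter i (0-indexed) is shifted by i+8, so successive shifts are 8, 9, 10, ….
Decoding anvoaz: a−8=s, n−9=e, v−10=l, o−11=d, a−12=o, z−13=m.

seldom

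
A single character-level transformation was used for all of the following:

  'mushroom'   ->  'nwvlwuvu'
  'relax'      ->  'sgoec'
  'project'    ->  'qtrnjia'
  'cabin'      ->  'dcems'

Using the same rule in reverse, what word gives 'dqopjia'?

The shift increases by 1 at each position, starting from +1: 1, 2, 3, ….
Reversing it on dqopjia: d−1=c, q−2=o, o−3=l, p−4=l, j−5=e, i−6=c, a−7=t.

collect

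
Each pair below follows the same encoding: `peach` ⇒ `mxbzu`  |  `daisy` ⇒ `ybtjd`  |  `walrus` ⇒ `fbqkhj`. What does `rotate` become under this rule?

knibix

This is an affine cipher: with a=0,…,z=25, each position x becomes (25x+1) mod 26.
For rotate: r(17)→25·17+1≡10=k; o(14)→25·14+1≡13=n; t(19)→25·19+1≡8=i; a(0)→25·0+1≡1=b; t(19)→25·19+1≡8=i; e(4)→25·4+1≡23=x (all mod 26).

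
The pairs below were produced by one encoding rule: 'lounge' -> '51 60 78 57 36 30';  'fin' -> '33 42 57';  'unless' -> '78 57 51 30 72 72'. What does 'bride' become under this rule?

l(#12)→51 and o(#15)→60: differences scale by 3, so n = 3·pos + 15. The formula is n = 3×(alphabet index, a=1) + 15.
On bride: b=2→21, r=18→69, i=9→42, d=4→27, e=5→30.

21 69 42 27 30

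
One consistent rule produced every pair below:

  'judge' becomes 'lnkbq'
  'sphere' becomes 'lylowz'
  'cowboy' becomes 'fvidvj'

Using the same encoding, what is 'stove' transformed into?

lcvaz

Two steps: reverse the string, then apply a Caesar shift of +7.
On stove: reverse → evots; then shift: e+7=l, v+7=c, o+7=v, t+7=a, s+7=z.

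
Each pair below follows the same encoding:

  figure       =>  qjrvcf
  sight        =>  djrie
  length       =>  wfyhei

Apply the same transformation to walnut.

hbwofu

A repeating key of period 2 is used — shifts +11, +1 over and over.
Applying it to walnut: w+11=h, a+1=b, l+11=w, n+1=o, u+11=f, t+1=u.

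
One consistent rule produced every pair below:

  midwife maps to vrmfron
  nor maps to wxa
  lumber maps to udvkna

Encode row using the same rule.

This is a Caesar cipher with shift 9.
Applying it to row: r+9=a, o+9=x, w+9=f.

axf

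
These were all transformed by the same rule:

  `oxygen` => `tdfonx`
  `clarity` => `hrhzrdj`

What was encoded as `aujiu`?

In oxygen: o→t is +5, x→d is +6, y→f is +7, g→o is +8 — the shift increases by 1 each position. Letter i (0-indexed) is shifted by i+5, so successive shifts are 5, 6, 7, ….
Decoding aujiu: a−5=v, u−6=o, j−7=c, i−8=a, u−9=l.

vocal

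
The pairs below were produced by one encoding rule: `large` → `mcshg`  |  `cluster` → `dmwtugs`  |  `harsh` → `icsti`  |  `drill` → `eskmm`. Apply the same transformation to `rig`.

Vowels shift forward by 2 and consonants shift forward by 1.
Applying it to rig: r(cons)+1=s, i(vowel)+2=k, g(cons)+1=h.

skh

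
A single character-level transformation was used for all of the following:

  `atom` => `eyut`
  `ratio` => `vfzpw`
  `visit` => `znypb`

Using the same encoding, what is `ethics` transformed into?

iynpkb

The shift increases by 1 at each position, starting from +4: 4, 5, 6, ….
Applying it to ethics: e+4=i, t+5=y, h+6=n, i+7=p, c+8=k, s+9=b.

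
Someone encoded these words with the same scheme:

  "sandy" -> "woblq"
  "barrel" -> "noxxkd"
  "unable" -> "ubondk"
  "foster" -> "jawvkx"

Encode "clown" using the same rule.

mdasb

s(18)→w(22) and a(0)→o(14) fit y≡25x+14 (mod 26); the inverse of 25 mod 26 is 25. This is an affine cipher: with a=0,…,z=25, each position x becomes (25x+14) mod 26.
For clown: c(2)→25·2+14≡12=m; l(11)→25·11+14≡3=d; o(14)→25·14+14≡0=a; w(22)→25·22+14≡18=s; n(13)→25·13+14≡1=b (all mod 26).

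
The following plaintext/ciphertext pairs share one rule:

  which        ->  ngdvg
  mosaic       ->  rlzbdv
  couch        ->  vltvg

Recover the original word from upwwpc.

w(22)→n(13) and h(7)→g(6) fit y≡23x+1 (mod 26); the inverse of 23 mod 26 is 17. This is an affine cipher: with a=0,…,z=25, each position x becomes (23x+1) mod 26.
Reversing it on upwwpc: u(20)→17·(20−1)≡11=l; p(15)→17·(15−1)≡4=e; w(22)→17·(22−1)≡19=t; w(22)→17·(22−1)≡19=t; p(15)→17·(15−1)≡4=e; c(2)→17·(2−1)≡17=r (all mod 26).

letter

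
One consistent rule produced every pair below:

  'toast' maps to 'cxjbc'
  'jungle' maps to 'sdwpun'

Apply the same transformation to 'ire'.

ran

Compare letters: t→c is +9, o→x is +9, a→j is +9 — a constant shift. It's a constant shift of +9 (ROT9).
Applying it to ire: i+9=r, r+9=a, e+9=n.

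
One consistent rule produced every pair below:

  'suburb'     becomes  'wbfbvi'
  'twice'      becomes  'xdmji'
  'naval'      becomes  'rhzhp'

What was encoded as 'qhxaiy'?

Shifts by position in suburb: pos 0: s→w (+4), pos 1: u→b (+7), pos 2: b→f (+4), pos 3: u→b (+7) — repeating every 2. A repeating key of period 2 is used — shifts +4, +7 over and over.
Undoing it on qhxaiy: q−4=m, h−7=a, x−4=t, a−7=t, i−4=e, y−7=r.

matter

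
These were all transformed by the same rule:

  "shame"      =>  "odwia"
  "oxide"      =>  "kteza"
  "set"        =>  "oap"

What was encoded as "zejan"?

It's a constant shift of +22 (ROT22).
Decoding zejan: z−22=d, e−22=i, j−22=n, a−22=e, n−22=r.

diner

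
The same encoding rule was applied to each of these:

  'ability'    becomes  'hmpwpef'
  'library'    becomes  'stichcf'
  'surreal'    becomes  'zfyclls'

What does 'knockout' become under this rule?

ryvnrzbe

A repeating key of period 2 is used — shifts +7, +11 over and over.
Applying it to knockout: k+7=r, n+11=y, o+7=v, c+11=n, k+7=r, o+11=z, u+7=b, t+11=e.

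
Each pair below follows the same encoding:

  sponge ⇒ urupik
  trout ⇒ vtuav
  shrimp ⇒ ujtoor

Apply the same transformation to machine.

ogejopk

The shift depends on letter class: consonant s→u is +2, but vowel o→u is +6. Two shifts are in play — +6 for a/e/i/o/u, +2 for every other letter.
On machine: m(cons)+2=o, a(vowel)+6=g, c(cons)+2=e, h(cons)+2=j, i(vowel)+6=o, n(cons)+2=p, e(vowel)+6=k.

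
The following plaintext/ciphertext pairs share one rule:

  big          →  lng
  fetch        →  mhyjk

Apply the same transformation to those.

jxtmy

The word is reversed, then every letter is shifted forward by 5.
On those: reverse → esoht; then shift: e+5=j, s+5=x, o+5=t, h+5=m, t+5=y.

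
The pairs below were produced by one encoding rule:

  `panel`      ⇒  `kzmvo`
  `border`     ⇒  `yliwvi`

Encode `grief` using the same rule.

Each pair mirrors across the alphabet (p↔k, a↔z, n↔m): positions sum to 25. This is the alphabet-reversal cipher (Atbash): a becomes z, b becomes y, etc.
On grief: g↔t, r↔i, i↔r, e↔v, f↔u.

tirvu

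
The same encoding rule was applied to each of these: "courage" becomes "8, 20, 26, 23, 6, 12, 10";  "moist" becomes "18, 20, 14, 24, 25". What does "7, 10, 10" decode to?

c is letter #3 and maps to 8: an offset of 5. The number is (letter's place in the alphabet, a=1) + 5.
Reversing it on 7, 10, 10: 7→(7−5)÷1=2=b, 10→(10−5)÷1=5=e, 10→(10−5)÷1=5=e.

bee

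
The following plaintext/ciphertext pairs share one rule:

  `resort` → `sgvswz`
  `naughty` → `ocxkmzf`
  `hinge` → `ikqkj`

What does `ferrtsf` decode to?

In resort: r→s is +1, e→g is +2, s→v is +3, o→s is +4 — the shift increases by 1 each position. Letter i (0-indexed) is shifted by i+1, so successive shifts are 1, 2, 3, ….
Undoing it on ferrtsf: f−1=e, e−2=c, r−3=o, r−4=n, t−5=o, s−6=m, f−7=y.

economy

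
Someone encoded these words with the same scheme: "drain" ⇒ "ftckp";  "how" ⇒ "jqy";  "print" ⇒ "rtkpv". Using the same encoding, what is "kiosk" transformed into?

mkqum

Compare letters: d→f is +2, r→t is +2, a→c is +2 — a constant shift. Each letter is shifted forward by 2 in the alphabet (a Caesar shift of +2).
Applying it to kiosk: k+2=m, i+2=k, o+2=q, s+2=u, k+2=m.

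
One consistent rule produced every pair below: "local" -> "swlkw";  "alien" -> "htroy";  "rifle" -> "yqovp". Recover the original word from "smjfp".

In local: l→s is +7, o→w is +8, c→l is +9, a→k is +10 — the shift increases by 1 each position. Each letter shifts forward by (position + 7), i.e. 7, 8, 9, … — the shift grows by one for each successive letter.
Undoing it on smjfp: s−7=l, m−8=e, j−9=a, f−10=v, p−11=e.

leave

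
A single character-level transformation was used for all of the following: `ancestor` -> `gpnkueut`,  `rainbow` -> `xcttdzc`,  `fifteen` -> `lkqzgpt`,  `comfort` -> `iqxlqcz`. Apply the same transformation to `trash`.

ztlyj

Shifts by position in ancestor: pos 0: a→g (+6), pos 1: n→p (+2), pos 2: c→n (+11), pos 3: e→k (+6), pos 4: s→u (+2), pos 5: t→e (+11) — repeating every 3. A repeating key of period 3 is used — shifts +6, +2, +11 over and over.
Applying it to trash: t+6=z, r+2=t, a+11=l, s+6=y, h+2=j.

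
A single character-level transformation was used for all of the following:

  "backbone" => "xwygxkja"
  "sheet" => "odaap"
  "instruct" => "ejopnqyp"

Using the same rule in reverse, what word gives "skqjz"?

Compare letters: b→x is +22, a→w is +22, c→y is +22 — a constant shift. This is a Caesar cipher with shift 22.
Decoding skqjz: s−22=w, k−22=o, q−22=u, j−22=n, z−22=d.

wound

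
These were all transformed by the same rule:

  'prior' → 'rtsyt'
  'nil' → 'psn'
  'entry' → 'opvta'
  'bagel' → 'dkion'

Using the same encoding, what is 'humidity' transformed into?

jeosfsva

Two shifts are in play — +10 for a/e/i/o/u, +2 for every other letter.
For humidity: h(cons)+2=j, u(vowel)+10=e, m(cons)+2=o, i(vowel)+10=s, d(cons)+2=f, i(vowel)+10=s, t(cons)+2=v, y(cons)+2=a.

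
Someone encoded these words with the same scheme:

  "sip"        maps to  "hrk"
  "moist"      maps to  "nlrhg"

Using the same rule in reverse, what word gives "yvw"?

bed

Each pair mirrors across the alphabet (s↔h, i↔r, p↔k): positions sum to 25. Each letter is replaced by its mirror in the alphabet: a↔z, b↔y, c↔x, and so on (the Atbash cipher).
Reversing it on yvw: y↔b, v↔e, w↔d.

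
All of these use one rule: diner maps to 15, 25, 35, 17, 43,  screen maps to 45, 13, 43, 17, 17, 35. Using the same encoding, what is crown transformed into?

13, 43, 37, 53, 35

The formula is n = 2×(alphabet index, a=1) + 7.
On crown: c=3→13, r=18→43, o=15→37, w=23→53, n=14→35.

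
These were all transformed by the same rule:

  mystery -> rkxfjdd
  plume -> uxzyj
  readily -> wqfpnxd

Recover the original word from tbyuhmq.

It's a Vigenère-style cipher with numeric key [5,12]: position i shifts by key[i mod 2].
Decoding tbyuhmq: t−5=o, b−12=p, y−5=t, u−12=i, h−5=c, m−12=a, q−5=l.

optical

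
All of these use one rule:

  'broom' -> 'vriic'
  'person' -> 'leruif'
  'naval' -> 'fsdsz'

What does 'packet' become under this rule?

lsywex

b(1)→v(21) and r(17)→r(17) fit y≡3x+18 (mod 26); the inverse of 3 mod 26 is 9. Treating letters as 0–25, the rule is x ↦ 3x + 18 (mod 26).
On packet: p(15)→3·15+18≡11=l; a(0)→3·0+18≡18=s; c(2)→3·2+18≡24=y; k(10)→3·10+18≡22=w; e(4)→3·4+18≡4=e; t(19)→3·19+18≡23=x (all mod 26).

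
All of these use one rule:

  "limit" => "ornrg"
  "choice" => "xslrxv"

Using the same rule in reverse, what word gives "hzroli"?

sailor

Each pair mirrors across the alphabet (l↔o, i↔r, m↔n): positions sum to 25. Each letter is replaced by its mirror in the alphabet: a↔z, b↔y, c↔x, and so on (the Atbash cipher).
Reversing it on hzroli: h↔s, z↔a, r↔i, o↔l, l↔o, i↔r.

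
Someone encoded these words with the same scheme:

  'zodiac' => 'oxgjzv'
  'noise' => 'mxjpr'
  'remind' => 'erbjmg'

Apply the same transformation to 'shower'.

z(25)→o(14) and o(14)→x(23) fit y≡11x+25 (mod 26); the inverse of 11 mod 26 is 19. Treating letters as 0–25, the rule is x ↦ 11x + 25 (mod 26).
Applying it to shower: s(18)→11·18+25≡15=p; h(7)→11·7+25≡24=y; o(14)→11·14+25≡23=x; w(22)→11·22+25≡7=h; e(4)→11·4+25≡17=r; r(17)→11·17+25≡4=e (all mod 26).

pyxhre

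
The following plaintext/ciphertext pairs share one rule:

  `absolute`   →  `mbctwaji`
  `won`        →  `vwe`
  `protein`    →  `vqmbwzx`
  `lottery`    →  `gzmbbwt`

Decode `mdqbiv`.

native

The output letters match the input read backwards, each shifted +8: absolute reversed is etulosba. Two steps: reverse the string, then apply a Caesar shift of +8.
Decoding mdqbiv: shift back: m−8=e, d−8=v, q−8=i, b−8=t, i−8=a, v−8=n → evitan; then reverse → native.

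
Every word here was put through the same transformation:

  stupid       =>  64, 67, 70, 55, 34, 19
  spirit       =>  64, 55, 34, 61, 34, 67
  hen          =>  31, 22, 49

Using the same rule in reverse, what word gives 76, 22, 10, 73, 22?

s(#19)→64 and t(#20)→67: differences scale by 3, so n = 3·pos + 7. With a=1..z=26, the number is 3·pos + 7.
Undoing it on 76, 22, 10, 73, 22: 76→(76−7)÷3=23=w, 22→(22−7)÷3=5=e, 10→(10−7)÷3=1=a, 73→(73−7)÷3=22=v, 22→(22−7)÷3=5=e.

weave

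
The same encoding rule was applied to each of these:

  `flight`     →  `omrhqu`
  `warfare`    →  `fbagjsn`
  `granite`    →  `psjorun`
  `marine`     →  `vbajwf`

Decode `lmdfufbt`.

clueless

Shifts by position in flight: pos 0: f→o (+9), pos 1: l→m (+1), pos 2: i→r (+9), pos 3: g→h (+1) — repeating every 2. It's a Vigenère-style cipher with numeric key [9,1]: position i shifts by key[i mod 2].
Decoding lmdfufbt: l−9=c, m−1=l, d−9=u, f−1=e, u−9=l, f−1=e, b−9=s, t−1=s.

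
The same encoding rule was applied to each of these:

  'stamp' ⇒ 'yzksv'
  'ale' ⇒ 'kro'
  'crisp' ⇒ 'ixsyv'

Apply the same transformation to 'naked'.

The shift depends on letter class: consonant s→y is +6, but vowel a→k is +10. Vowels shift forward by 10 and consonants shift forward by 6.
Applying it to naked: n(cons)+6=t, a(vowel)+10=k, k(cons)+6=q, e(vowel)+10=o, d(cons)+6=j.

tkqoj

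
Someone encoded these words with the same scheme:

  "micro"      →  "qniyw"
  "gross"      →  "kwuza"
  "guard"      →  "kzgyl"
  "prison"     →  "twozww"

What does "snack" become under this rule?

wsgjs

Letter i (0-indexed) is shifted by i+4, so successive shifts are 4, 5, 6, ….
Applying it to snack: s+4=w, n+5=s, a+6=g, c+7=j, k+8=s.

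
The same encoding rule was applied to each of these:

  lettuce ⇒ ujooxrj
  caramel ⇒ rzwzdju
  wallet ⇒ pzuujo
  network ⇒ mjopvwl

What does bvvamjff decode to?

goodness

l(11)→u(20) and e(4)→j(9) fit y≡9x+25 (mod 26); the inverse of 9 mod 26 is 3. This is an affine cipher: with a=0,…,z=25, each position x becomes (9x+25) mod 26.
Decoding bvvamjff: b(1)→3·(1−25)≡6=g; v(21)→3·(21−25)≡14=o; v(21)→3·(21−25)≡14=o; a(0)→3·(0−25)≡3=d; m(12)→3·(12−25)≡13=n; j(9)→3·(9−25)≡4=e; f(5)→3·(5−25)≡18=s; f(5)→3·(5−25)≡18=s (all mod 26).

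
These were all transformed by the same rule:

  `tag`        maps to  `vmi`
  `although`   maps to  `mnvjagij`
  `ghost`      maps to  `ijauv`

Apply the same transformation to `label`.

nmdqn

The shift depends on letter class: consonant t→v is +2, but vowel a→m is +12. Vowels shift forward by 12 and consonants shift forward by 2.
For label: l(cons)+2=n, a(vowel)+12=m, b(cons)+2=d, e(vowel)+12=q, l(cons)+2=n.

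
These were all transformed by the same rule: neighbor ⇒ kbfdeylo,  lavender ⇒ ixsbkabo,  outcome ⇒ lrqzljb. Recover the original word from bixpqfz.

elastic

Compare letters: n→k is +23, e→b is +23, i→f is +23 — a constant shift. This is a Caesar cipher with shift 23.
Reversing it on bixpqfz: b−23=e, i−23=l, x−23=a, p−23=s, q−23=t, f−23=i, z−23=c.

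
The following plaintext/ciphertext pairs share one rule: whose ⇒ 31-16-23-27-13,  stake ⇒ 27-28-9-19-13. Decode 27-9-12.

w is letter #23 and maps to 31: an offset of 8. Each letter is replaced by its alphabet position (a=1..z=26) + 8.
Undoing it on 27-9-12: 27→(27−8)÷1=19=s, 9→(9−8)÷1=1=a, 12→(12−8)÷1=4=d.

sad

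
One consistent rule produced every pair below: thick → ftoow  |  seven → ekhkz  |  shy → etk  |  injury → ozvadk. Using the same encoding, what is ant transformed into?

gzf

The shift depends on letter class: consonant t→f is +12, but vowel i→o is +6. Vowels shift forward by 6 and consonants shift forward by 12.
On ant: a(vowel)+6=g, n(cons)+12=z, t(cons)+12=f.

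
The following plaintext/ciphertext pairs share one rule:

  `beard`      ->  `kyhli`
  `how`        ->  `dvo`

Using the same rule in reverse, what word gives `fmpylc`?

verify

The output letters match the input read backwards, each shifted +7: beard reversed is draeb. The word is reversed, then every letter is shifted forward by 7.
Decoding fmpylc: shift back: f−7=y, m−7=f, p−7=i, y−7=r, l−7=e, c−7=v → yfirev; then reverse → verify.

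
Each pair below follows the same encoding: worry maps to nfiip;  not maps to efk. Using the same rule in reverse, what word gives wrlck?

Compare letters: w→n is +17, o→f is +17, r→i is +17 — a constant shift. It's a constant shift of +17 (ROT17).
Decoding wrlck: w−17=f, r−17=a, l−17=u, c−17=l, k−17=t.

fault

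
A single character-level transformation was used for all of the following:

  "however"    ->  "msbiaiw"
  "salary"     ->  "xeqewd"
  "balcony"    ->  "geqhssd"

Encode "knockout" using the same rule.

The shift depends on letter class: consonant h→m is +5, but vowel o→s is +4. The rule splits by letter class: vowels +4, consonants +5.
On knockout: k(cons)+5=p, n(cons)+5=s, o(vowel)+4=s, c(cons)+5=h, k(cons)+5=p, o(vowel)+4=s, u(vowel)+4=y, t(cons)+5=y.

psshpsyy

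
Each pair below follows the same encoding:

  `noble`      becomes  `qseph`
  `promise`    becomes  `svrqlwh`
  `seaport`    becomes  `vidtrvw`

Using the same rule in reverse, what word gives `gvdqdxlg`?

Shifts by position in noble: pos 0: n→q (+3), pos 1: o→s (+4), pos 2: b→e (+3), pos 3: l→p (+4) — repeating every 2. A repeating key of period 2 is used — shifts +3, +4 over and over.
Decoding gvdqdxlg: g−3=d, v−4=r, d−3=a, q−4=m, d−3=a, x−4=t, l−3=i, g−4=c.

dramatic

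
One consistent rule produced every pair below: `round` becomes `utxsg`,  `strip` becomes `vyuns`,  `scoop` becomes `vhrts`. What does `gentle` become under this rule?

jjqyoj

The shifts repeat in a cycle of length 2: positions 0,1,… shift by +3, +5, then the pattern repeats.
On gentle: g+3=j, e+5=j, n+3=q, t+5=y, l+3=o, e+5=j.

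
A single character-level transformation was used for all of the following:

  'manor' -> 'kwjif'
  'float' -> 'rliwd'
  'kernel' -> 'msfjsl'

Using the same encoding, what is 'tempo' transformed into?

m(12)→k(10) and a(0)→w(22) fit y≡25x+22 (mod 26); the inverse of 25 mod 26 is 25. Each letter's alphabet position (a=0..z=25) is mapped through 25·x+22 mod 26 — an affine cipher.
For tempo: t(19)→25·19+22≡3=d; e(4)→25·4+22≡18=s; m(12)→25·12+22≡10=k; p(15)→25·15+22≡7=h; o(14)→25·14+22≡8=i (all mod 26).

dskhi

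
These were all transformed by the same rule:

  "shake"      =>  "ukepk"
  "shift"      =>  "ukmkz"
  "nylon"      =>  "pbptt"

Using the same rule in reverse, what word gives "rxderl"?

In shake: s→u is +2, h→k is +3, a→e is +4, k→p is +5 — the shift increases by 1 each position. Each letter shifts forward by (position + 2), i.e. 2, 3, 4, … — the shift grows by one for each successive letter.
Undoing it on rxderl: r−2=p, x−3=u, d−4=z, e−5=z, r−6=l, l−7=e.

puzzle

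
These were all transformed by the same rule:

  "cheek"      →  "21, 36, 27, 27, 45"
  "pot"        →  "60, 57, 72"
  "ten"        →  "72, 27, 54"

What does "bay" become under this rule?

18, 15, 87

The formula is n = 3×(alphabet index, a=1) + 12.
On bay: b=2→18, a=1→15, y=25→87.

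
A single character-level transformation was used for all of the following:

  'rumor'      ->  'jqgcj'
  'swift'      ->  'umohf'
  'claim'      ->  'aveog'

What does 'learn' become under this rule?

vwejr

r(17)→j(9) and u(20)→q(16) fit y≡11x+4 (mod 26); the inverse of 11 mod 26 is 19. Each letter's alphabet position (a=0..z=25) is mapped through 11·x+4 mod 26 — an affine cipher.
On learn: l(11)→11·11+4≡21=v; e(4)→11·4+4≡22=w; a(0)→11·0+4≡4=e; r(17)→11·17+4≡9=j; n(13)→11·13+4≡17=r (all mod 26).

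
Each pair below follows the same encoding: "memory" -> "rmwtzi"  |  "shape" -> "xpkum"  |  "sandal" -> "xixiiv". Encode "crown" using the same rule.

hzybv

A repeating key of period 3 is used — shifts +5, +8, +10 over and over.
Applying it to crown: c+5=h, r+8=z, o+10=y, w+5=b, n+8=v.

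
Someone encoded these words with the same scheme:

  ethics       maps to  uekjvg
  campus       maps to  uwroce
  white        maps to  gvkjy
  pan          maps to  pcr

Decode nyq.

owl

The output letters match the input read backwards, each shifted +2: ethics reversed is scihte. The word is reversed, then every letter is shifted forward by 2.
Decoding nyq: shift back: n−2=l, y−2=w, q−2=o → lwo; then reverse → owl.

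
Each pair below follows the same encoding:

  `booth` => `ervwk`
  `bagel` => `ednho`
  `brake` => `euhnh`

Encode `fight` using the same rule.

A repeating key of period 3 is used — shifts +3, +3, +7 over and over.
On fight: f+3=i, i+3=l, g+7=n, h+3=k, t+3=w.

ilnkw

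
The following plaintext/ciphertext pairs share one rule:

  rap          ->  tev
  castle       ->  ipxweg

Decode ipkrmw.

The output letters match the input read backwards, each shifted +4: rap reversed is par. Read the word backwards and shift each letter +4.
Reversing it on ipkrmw: shift back: i−4=e, p−4=l, k−4=g, r−4=n, m−4=i, w−4=s → elgnis; then reverse → single.

single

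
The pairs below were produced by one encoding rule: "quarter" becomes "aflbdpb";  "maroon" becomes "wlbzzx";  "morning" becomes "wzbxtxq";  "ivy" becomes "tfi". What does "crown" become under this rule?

mbzgx

The shift depends on letter class: consonant q→a is +10, but vowel u→f is +11. The rule splits by letter class: vowels +11, consonants +10.
On crown: c(cons)+10=m, r(cons)+10=b, o(vowel)+11=z, w(cons)+10=g, n(cons)+10=x.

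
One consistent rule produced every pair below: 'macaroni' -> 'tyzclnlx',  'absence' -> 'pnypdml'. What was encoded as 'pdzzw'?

loose

The output letters match the input read backwards, each shifted +11: macaroni reversed is inoracam. The word is reversed, then every letter is shifted forward by 11.
Decoding pdzzw: shift back: p−11=e, d−11=s, z−11=o, z−11=o, w−11=l → esool; then reverse → loose.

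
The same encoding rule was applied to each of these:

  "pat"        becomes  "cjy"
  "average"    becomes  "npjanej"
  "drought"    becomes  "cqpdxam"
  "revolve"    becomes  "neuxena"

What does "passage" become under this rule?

npjbbjy

Read the word backwards and shift each letter +9.
Applying it to passage: reverse → egassap; then shift: e+9=n, g+9=p, a+9=j, s+9=b, s+9=b, a+9=j, p+9=y.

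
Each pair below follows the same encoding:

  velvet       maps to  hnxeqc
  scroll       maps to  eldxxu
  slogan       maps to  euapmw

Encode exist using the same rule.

A repeating key of period 2 is used — shifts +12, +9 over and over.
On exist: e+12=q, x+9=g, i+12=u, s+9=b, t+12=f.

qgubf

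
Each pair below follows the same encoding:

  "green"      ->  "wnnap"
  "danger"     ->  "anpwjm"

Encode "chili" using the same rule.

Read the word backwards and shift each letter +9.
On chili: reverse → ilihc; then shift: i+9=r, l+9=u, i+9=r, h+9=q, c+9=l.

rurql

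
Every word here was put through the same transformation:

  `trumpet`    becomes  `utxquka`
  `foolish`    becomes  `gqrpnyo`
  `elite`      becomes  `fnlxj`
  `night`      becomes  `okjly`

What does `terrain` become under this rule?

In trumpet: t→u is +1, r→t is +2, u→x is +3, m→q is +4 — the shift increases by 1 each position. The shift increases by 1 at each position, starting from +1: 1, 2, 3, ….
For terrain: t+1=u, e+2=g, r+3=u, r+4=v, a+5=f, i+6=o, n+7=u.

uguvfou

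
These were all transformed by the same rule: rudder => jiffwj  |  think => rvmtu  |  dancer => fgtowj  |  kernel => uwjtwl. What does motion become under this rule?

r(17)→j(9) and u(20)→i(8) fit y≡17x+6 (mod 26); the inverse of 17 mod 26 is 23. Each letter's alphabet position (a=0..z=25) is mapped through 17·x+6 mod 26 — an affine cipher.
On motion: m(12)→17·12+6≡2=c; o(14)→17·14+6≡10=k; t(19)→17·19+6≡17=r; i(8)→17·8+6≡12=m; o(14)→17·14+6≡10=k; n(13)→17·13+6≡19=t (all mod 26).

ckrmkt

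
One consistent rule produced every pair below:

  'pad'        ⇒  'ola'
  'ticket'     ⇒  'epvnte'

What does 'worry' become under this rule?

jcczh

The output letters match the input read backwards, each shifted +11: pad reversed is dap. The word is reversed, then every letter is shifted forward by 11.
On worry: reverse → yrrow; then shift: y+11=j, r+11=c, r+11=c, o+11=z, w+11=h.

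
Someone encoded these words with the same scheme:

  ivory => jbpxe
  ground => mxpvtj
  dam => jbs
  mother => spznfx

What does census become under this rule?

The shift depends on letter class: consonant v→b is +6, but vowel i→j is +1. The rule splits by letter class: vowels +1, consonants +6.
On census: c(cons)+6=i, e(vowel)+1=f, n(cons)+6=t, s(cons)+6=y, u(vowel)+1=v, s(cons)+6=y.

iftyvy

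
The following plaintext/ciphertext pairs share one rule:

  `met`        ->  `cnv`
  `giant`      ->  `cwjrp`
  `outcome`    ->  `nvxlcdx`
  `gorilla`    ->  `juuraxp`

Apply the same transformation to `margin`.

wrpajv

The word is reversed, then every letter is shifted forward by 9.
On margin: reverse → nigram; then shift: n+9=w, i+9=r, g+9=p, r+9=a, a+9=j, m+9=v.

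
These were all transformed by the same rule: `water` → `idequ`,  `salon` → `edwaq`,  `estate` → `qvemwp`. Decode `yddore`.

A repeating key of period 3 is used — shifts +12, +3, +11 over and over.
Reversing it on yddore: y−12=m, d−3=a, d−11=s, o−12=c, r−3=o, e−11=t.

mascot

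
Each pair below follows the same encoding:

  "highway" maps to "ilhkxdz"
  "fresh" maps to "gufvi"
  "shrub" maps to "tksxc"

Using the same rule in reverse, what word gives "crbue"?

Shifts by position in highway: pos 0: h→i (+1), pos 1: i→l (+3), pos 2: g→h (+1), pos 3: h→k (+3) — repeating every 2. A repeating key of period 2 is used — shifts +1, +3 over and over.
Reversing it on crbue: c−1=b, r−3=o, b−1=a, u−3=r, e−1=d.

board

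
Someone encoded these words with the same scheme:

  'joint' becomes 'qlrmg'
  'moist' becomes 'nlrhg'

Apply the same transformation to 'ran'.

Letters are reflected about the middle of the alphabet (position → 25−position): Atbash.
For ran: r↔i, a↔z, n↔m.

izm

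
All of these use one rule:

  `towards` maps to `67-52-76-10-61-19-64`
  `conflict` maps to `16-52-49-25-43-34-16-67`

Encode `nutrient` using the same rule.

49-70-67-61-34-22-49-67

t(#20)→67 and o(#15)→52: differences scale by 3, so n = 3·pos + 7. Each letter becomes 3×(its alphabet position, a=1..z=26) + 7.
On nutrient: n=14→49, u=21→70, t=20→67, r=18→61, i=9→34, e=5→22, n=14→49, t=20→67.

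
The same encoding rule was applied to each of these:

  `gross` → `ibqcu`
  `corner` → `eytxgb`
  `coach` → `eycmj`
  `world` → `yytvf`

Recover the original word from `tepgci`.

runway

Shifts by position in gross: pos 0: g→i (+2), pos 1: r→b (+10), pos 2: o→q (+2), pos 3: s→c (+10) — repeating every 2. The shifts repeat in a cycle of length 2: positions 0,1,… shift by +2, +10, then the pattern repeats.
Reversing it on tepgci: t−2=r, e−10=u, p−2=n, g−10=w, c−2=a, i−10=y.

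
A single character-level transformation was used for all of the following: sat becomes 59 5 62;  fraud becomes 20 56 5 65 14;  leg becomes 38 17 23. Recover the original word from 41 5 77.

s(#19)→59 and a(#1)→5: differences scale by 3, so n = 3·pos + 2. With a=1..z=26, the number is 3·pos + 2.
Reversing it on 41 5 77: 41→(41−2)÷3=13=m, 5→(5−2)÷3=1=a, 77→(77−2)÷3=25=y.

may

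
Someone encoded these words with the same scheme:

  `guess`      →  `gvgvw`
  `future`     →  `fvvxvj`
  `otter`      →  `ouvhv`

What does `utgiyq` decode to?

useful

In guess: g→g is +0, u→v is +1, e→g is +2, s→v is +3 — the shift increases by 1 each position. The shift increases by 1 at each position, starting from +0: 0, 1, 2, ….
Decoding utgiyq: u−0=u, t−1=s, g−2=e, i−3=f, y−4=u, q−5=l.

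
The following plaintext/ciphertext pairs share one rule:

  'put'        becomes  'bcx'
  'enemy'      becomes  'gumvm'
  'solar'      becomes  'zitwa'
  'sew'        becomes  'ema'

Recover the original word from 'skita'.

The word is reversed, then every letter is shifted forward by 8.
Undoing it on skita: shift back: s−8=k, k−8=c, i−8=a, t−8=l, a−8=s → kcals; then reverse → slack.

slack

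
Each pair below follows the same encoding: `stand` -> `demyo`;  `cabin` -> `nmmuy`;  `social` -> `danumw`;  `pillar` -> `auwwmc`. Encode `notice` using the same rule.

yaeunq

Two shifts are in play — +12 for a/e/i/o/u, +11 for every other letter.
On notice: n(cons)+11=y, o(vowel)+12=a, t(cons)+11=e, i(vowel)+12=u, c(cons)+11=n, e(vowel)+12=q.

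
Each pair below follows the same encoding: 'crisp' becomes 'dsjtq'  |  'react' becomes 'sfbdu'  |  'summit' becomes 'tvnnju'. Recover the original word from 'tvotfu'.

sunset

Compare letters: c→d is +1, r→s is +1, i→j is +1 — a constant shift. This is a Caesar cipher with shift 1.
Decoding tvotfu: t−1=s, v−1=u, o−1=n, t−1=s, f−1=e, u−1=t.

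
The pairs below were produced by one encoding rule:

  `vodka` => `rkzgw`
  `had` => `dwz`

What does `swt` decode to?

wax

Compare letters: v→r is +22, o→k is +22, d→z is +22 — a constant shift. Each letter is shifted forward by 22 in the alphabet (a Caesar shift of +22).
Decoding swt: s−22=w, w−22=a, t−22=x.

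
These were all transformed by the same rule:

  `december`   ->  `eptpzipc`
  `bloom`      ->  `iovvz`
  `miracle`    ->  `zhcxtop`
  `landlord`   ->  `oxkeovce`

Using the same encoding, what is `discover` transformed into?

d(3)→e(4) and e(4)→p(15) fit y≡11x+23 (mod 26); the inverse of 11 mod 26 is 19. Treating letters as 0–25, the rule is x ↦ 11x + 23 (mod 26).
For discover: d(3)→11·3+23≡4=e; i(8)→11·8+23≡7=h; s(18)→11·18+23≡13=n; c(2)→11·2+23≡19=t; o(14)→11·14+23≡21=v; v(21)→11·21+23≡20=u; e(4)→11·4+23≡15=p; r(17)→11·17+23≡2=c (all mod 26).

ehntvupc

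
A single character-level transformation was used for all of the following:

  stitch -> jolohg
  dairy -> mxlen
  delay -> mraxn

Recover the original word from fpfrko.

s(18)→j(9) and t(19)→o(14) fit y≡5x+23 (mod 26); the inverse of 5 mod 26 is 21. Each letter's alphabet position (a=0..z=25) is mapped through 5·x+23 mod 26 — an affine cipher.
Undoing it on fpfrko: f(5)→21·(5−23)≡12=m; p(15)→21·(15−23)≡14=o; f(5)→21·(5−23)≡12=m; r(17)→21·(17−23)≡4=e; k(10)→21·(10−23)≡13=n; o(14)→21·(14−23)≡19=t (all mod 26).

moment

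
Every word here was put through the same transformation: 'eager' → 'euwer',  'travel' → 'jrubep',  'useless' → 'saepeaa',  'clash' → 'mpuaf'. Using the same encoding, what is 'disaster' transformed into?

Each letter's alphabet position (a=0..z=25) is mapped through 9·x+20 mod 26 — an affine cipher.
For disaster: d(3)→9·3+20≡21=v; i(8)→9·8+20≡14=o; s(18)→9·18+20≡0=a; a(0)→9·0+20≡20=u; s(18)→9·18+20≡0=a; t(19)→9·19+20≡9=j; e(4)→9·4+20≡4=e; r(17)→9·17+20≡17=r (all mod 26).

voauajer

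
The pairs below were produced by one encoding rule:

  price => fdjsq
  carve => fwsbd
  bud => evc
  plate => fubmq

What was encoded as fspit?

shore

Read the word backwards and shift each letter +1.
Reversing it on fspit: shift back: f−1=e, s−1=r, p−1=o, i−1=h, t−1=s → erohs; then reverse → shore.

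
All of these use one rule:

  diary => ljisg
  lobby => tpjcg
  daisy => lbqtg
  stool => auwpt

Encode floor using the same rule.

nmwpz

It's a Vigenère-style cipher with numeric key [8,1]: position i shifts by key[i mod 2].
For floor: f+8=n, l+1=m, o+8=w, o+1=p, r+8=z.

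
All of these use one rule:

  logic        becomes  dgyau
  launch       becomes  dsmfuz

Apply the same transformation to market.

It's a constant shift of +18 (ROT18).
Applying it to market: m+18=e, a+18=s, r+18=j, k+18=c, e+18=w, t+18=l.

esjcwl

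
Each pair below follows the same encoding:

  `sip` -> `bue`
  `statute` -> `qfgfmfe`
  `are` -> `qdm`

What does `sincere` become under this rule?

qdqozue

Read the word backwards and shift each letter +12.
Applying it to sincere: reverse → erecnis; then shift: e+12=q, r+12=d, e+12=q, c+12=o, n+12=z, i+12=u, s+12=e.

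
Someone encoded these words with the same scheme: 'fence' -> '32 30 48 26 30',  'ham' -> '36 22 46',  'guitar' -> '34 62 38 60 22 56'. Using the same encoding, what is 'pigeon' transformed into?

52 38 34 30 50 48

f(#6)→32 and e(#5)→30: differences scale by 2, so n = 2·pos + 20. The formula is n = 2×(alphabet index, a=1) + 20.
Applying it to pigeon: p=16→52, i=9→38, g=7→34, e=5→30, o=15→50, n=14→48.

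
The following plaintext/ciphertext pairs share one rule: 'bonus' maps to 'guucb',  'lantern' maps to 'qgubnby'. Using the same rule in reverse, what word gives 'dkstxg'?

yellow

In bonus: b→g is +5, o→u is +6, n→u is +7, u→c is +8 — the shift increases by 1 each position. The shift increases by 1 at each position, starting from +5: 5, 6, 7, ….
Undoing it on dkstxg: d−5=y, k−6=e, s−7=l, t−8=l, x−9=o, g−10=w.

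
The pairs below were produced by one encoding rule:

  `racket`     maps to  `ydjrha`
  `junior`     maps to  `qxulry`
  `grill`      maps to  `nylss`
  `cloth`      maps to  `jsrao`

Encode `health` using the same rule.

ohdsao

The shift depends on letter class: consonant r→y is +7, but vowel a→d is +3. Vowels shift forward by 3 and consonants shift forward by 7.
On health: h(cons)+7=o, e(vowel)+3=h, a(vowel)+3=d, l(cons)+7=s, t(cons)+7=a, h(cons)+7=o.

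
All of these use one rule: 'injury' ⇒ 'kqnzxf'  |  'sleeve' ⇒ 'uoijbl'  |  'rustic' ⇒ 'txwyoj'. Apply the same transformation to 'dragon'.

In injury: i→k is +2, n→q is +3, j→n is +4, u→z is +5 — the shift increases by 1 each position. The shift increases by 1 at each position, starting from +2: 2, 3, 4, ….
Applying it to dragon: d+2=f, r+3=u, a+4=e, g+5=l, o+6=u, n+7=u.

fueluu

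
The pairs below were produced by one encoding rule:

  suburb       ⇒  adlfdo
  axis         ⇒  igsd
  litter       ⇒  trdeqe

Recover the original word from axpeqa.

soften

In suburb: s→a is +8, u→d is +9, b→l is +10, u→f is +11 — the shift increases by 1 each position. The shift increases by 1 at each position, starting from +8: 8, 9, 10, ….
Undoing it on axpeqa: a−8=s, x−9=o, p−10=f, e−11=t, q−12=e, a−13=n.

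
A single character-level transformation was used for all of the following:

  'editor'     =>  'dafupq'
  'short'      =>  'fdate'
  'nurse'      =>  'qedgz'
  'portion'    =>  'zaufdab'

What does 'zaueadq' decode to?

The output letters match the input read backwards, each shifted +12: editor reversed is rotide. The word is reversed, then every letter is shifted forward by 12.
Reversing it on zaueadq: shift back: z−12=n, a−12=o, u−12=i, e−12=s, a−12=o, d−12=r, q−12=e → noisore; then reverse → erosion.

erosion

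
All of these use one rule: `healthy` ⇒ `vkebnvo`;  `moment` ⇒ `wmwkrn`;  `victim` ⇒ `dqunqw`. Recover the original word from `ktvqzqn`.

Each letter's alphabet position (a=0..z=25) is mapped through 21·x+4 mod 26 — an affine cipher.
Decoding ktvqzqn: k(10)→5·(10−4)≡4=e; t(19)→5·(19−4)≡23=x; v(21)→5·(21−4)≡7=h; q(16)→5·(16−4)≡8=i; z(25)→5·(25−4)≡1=b; q(16)→5·(16−4)≡8=i; n(13)→5·(13−4)≡19=t (all mod 26).

exhibit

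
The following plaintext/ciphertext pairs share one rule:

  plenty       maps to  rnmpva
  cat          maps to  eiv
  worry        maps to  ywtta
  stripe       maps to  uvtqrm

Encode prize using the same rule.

The shift depends on letter class: consonant p→r is +2, but vowel e→m is +8. Vowels shift forward by 8 and consonants shift forward by 2.
For prize: p(cons)+2=r, r(cons)+2=t, i(vowel)+8=q, z(cons)+2=b, e(vowel)+8=m.

rtqbm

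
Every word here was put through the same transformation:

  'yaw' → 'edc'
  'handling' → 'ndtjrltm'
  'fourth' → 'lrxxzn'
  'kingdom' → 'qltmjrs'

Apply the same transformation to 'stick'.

yzliq

Vowels shift forward by 3 and consonants shift forward by 6.
Applying it to stick: s(cons)+6=y, t(cons)+6=z, i(vowel)+3=l, c(cons)+6=i, k(cons)+6=q.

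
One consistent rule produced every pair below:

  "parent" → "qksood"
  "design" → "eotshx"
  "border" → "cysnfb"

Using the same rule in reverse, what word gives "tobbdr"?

Shifts by position in parent: pos 0: p→q (+1), pos 1: a→k (+10), pos 2: r→s (+1), pos 3: e→o (+10) — repeating every 2. It's a Vigenère-style cipher with numeric key [1,10]: position i shifts by key[i mod 2].
Undoing it on tobbdr: t−1=s, o−10=e, b−1=a, b−10=r, d−1=c, r−10=h.

search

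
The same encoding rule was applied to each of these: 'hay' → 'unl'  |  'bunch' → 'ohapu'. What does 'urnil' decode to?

Each letter is shifted forward by 13 in the alphabet (a Caesar shift of +13).
Reversing it on urnil: u−13=h, r−13=e, n−13=a, i−13=v, l−13=y.

heavy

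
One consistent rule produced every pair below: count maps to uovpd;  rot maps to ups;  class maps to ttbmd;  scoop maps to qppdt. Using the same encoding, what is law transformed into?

xbm

Two steps: reverse the string, then apply a Caesar shift of +1.
On law: reverse → wal; then shift: w+1=x, a+1=b, l+1=m.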